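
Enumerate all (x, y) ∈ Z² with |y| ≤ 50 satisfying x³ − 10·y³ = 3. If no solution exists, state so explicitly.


The equation is x³ - 10y³ = 3. For fixed y, x³ = 10·y³ + 3, so a solution requires the RHS to be a perfect cube.
Strategy: iterate y from -50 to 50, compute RHS = 10·y³ + 3, and check whether it is a (positive or negative) perfect cube.
Check small values of y:
  y = 0: RHS = 3 is not a perfect cube.
  y = 1: RHS = 13 is not a perfect cube.
  y = -1: RHS = -7 is not a perfect cube.
  y = 2: RHS = 83 is not a perfect cube.
  y = -2: RHS = -77 is not a perfect cube.
  y = 3: RHS = 273 is not a perfect cube.
  y = -3: RHS = -267 is not a perfect cube.
Continuing the search up to |y| = 50 finds no solutions either.
No (x, y) in the scanned range satisfies the equation.

No integer solutions with |y| ≤ 50.


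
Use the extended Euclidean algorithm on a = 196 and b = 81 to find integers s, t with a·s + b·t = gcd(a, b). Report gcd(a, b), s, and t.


Euclidean algorithm on (196, 81) — divide until remainder is 0:
  196 = 2 · 81 + 34
  81 = 2 · 34 + 13
  34 = 2 · 13 + 8
  13 = 1 · 8 + 5
  8 = 1 · 5 + 3
  5 = 1 · 3 + 2
  3 = 1 · 2 + 1
  2 = 2 · 1 + 0
gcd(196, 81) = 1.
Track Bezout coefficients alongside the remainders: start with r₀ = 196 = a·1 + b·0 (s = 1, t = 0) and r₁ = 81 = a·0 + b·1 (s = 0, t = 1); each new remainder r_{k+1} = r_{k-1} − q_k·r_k inherits s_{k+1} = s_{k-1} − q_k·s_k, t_{k+1} = t_{k-1} − q_k·t_k, so r_k = a·s_k + b·t_k at every step:
  q = 2: r = 34, s = 1 − 2·0 = 1, t = 0 − 2·1 = -2  (check: 196·1 + 81·(-2) = 34)
  q = 2: r = 13, s = 0 − 2·1 = -2, t = 1 − 2·(-2) = 5  (check: 196·(-2) + 81·5 = 13)
  q = 2: r = 8, s = 1 − 2·(-2) = 5, t = -2 − 2·5 = -12  (check: 196·5 + 81·(-12) = 8)
  q = 1: r = 5, s = -2 − 1·5 = -7, t = 5 − 1·(-12) = 17  (check: 196·(-7) + 81·17 = 5)
  q = 1: r = 3, s = 5 − 1·(-7) = 12, t = -12 − 1·17 = -29  (check: 196·12 + 81·(-29) = 3)
  q = 1: r = 2, s = -7 − 1·12 = -19, t = 17 − 1·(-29) = 46  (check: 196·(-19) + 81·46 = 2)
  q = 1: r = 1, s = 12 − 1·(-19) = 31, t = -29 − 1·46 = -75  (check: 196·31 + 81·(-75) = 1)
The row with r = 1 (the gcd) gives the Bezout coefficients s = 31, t = -75.
Result: 196 · (31) + 81 · (-75) = 1.

gcd(196, 81) = 1; s = 31, t = -75 (check: 196·31 + 81·(-75) = 1).


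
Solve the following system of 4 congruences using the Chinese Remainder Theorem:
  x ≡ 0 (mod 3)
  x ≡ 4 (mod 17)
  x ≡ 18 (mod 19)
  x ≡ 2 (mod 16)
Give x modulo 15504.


Product of moduli M = 3 · 17 · 19 · 16 = 15504.
Merge one congruence at a time:
  Start: x ≡ 0 (mod 3).
  Combine with x ≡ 4 (mod 17); new modulus lcm = 51.
    Write x = 0 + 3·t and substitute into x ≡ 4 (mod 17): 3·t ≡ 4 − 0 = 4 (mod 17).
    The inverse of 3 mod 17 is 6 (since 3·6 = 18 = 1·17 + 1), so t ≡ 6·4 = 24 ≡ 7 (mod 17).
    Then x = 0 + 3·7 = 21, valid modulo lcm(3, 17) = 51: x ≡ 21 (mod 51).
  Combine with x ≡ 18 (mod 19); new modulus lcm = 969.
    Write x = 21 + 51·t and substitute into x ≡ 18 (mod 19): 51·t ≡ 18 − 21 = -3 (mod 19).
    Reduce coefficients mod 19: 13·t ≡ 16 (mod 19).
    The inverse of 13 mod 19 is 3 (since 13·3 = 39 = 2·19 + 1), so t ≡ 3·16 = 48 ≡ 10 (mod 19).
    Then x = 21 + 51·10 = 531, valid modulo lcm(51, 19) = 969: x ≡ 531 (mod 969).
  Combine with x ≡ 2 (mod 16); new modulus lcm = 15504.
    Write x = 531 + 969·t and substitute into x ≡ 2 (mod 16): 969·t ≡ 2 − 531 = -529 (mod 16).
    Reduce coefficients mod 16: 9·t ≡ 15 (mod 16).
    The inverse of 9 mod 16 is 9 (since 9·9 = 81 = 5·16 + 1), so t ≡ 9·15 = 135 ≡ 7 (mod 16).
    Then x = 531 + 969·7 = 7314, valid modulo lcm(969, 16) = 15504: x ≡ 7314 (mod 15504).
Verify against each original: 7314 mod 3 = 0, 7314 mod 17 = 4, 7314 mod 19 = 18, 7314 mod 16 = 2.

x ≡ 7314 (mod 15504).


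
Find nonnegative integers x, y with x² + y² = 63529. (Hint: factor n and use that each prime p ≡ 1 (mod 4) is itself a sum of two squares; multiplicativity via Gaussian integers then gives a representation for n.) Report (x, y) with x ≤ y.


Step 1: Factor n = 63529 = 17 · 37 · 101.
Step 2: Check the mod-4 condition on each prime factor: 17 ≡ 1 (mod 4), exponent 1; 37 ≡ 1 (mod 4), exponent 1; 101 ≡ 1 (mod 4), exponent 1.
All primes ≡ 3 (mod 4) appear to even exponent (or don't appear), so by the two-squares theorem n IS expressible as a sum of two squares.
Step 3: Build a representation. Here n = 17 · 37 · 101 is a product of primes ≡ 1 (mod 4). Each prime p ≡ 1 (mod 4) is itself a sum of two squares; find a² by testing p − a² for a perfect square:
  17: 17 − 1² = 16 = 4² ⇒ 17 = 1² + 4².
  37: 37 − 1² = 36 = 6² ⇒ 37 = 1² + 6².
  101: 101 − 1² = 100 = 10² ⇒ 101 = 1² + 10².
  Combine using the Brahmagupta–Fibonacci identity (a² + b²)(c² + d²) = (ac − bd)² + (ad + bc)² = (ac + bd)² + (ad − bc)²:
  17 · 37 = 629: from (1² + 4²)(1² + 6²), take (1·1 − 4·6, 1·6 + 4·1) = (1 − 24, 6 + 4) = (-23, 10); dropping signs (only squares matter) gives (23, 10); check 23² + 10² = 529 + 100 = 629 ✓.
  629 · 101 = 63529: from (23² + 10²)(1² + 10²), take (23·1 − 10·10, 23·10 + 10·1) = (23 − 100, 230 + 10) = (-77, 240); dropping signs (only squares matter) gives (77, 240); check 77² + 240² = 5929 + 57600 = 63529 ✓.
Step 4: Order so x ≤ y and verify: 77² + 240² = 5929 + 57600 = 63529 = n. ✓

n = 63529 = 77² + 240² (one valid representation with x ≤ y).


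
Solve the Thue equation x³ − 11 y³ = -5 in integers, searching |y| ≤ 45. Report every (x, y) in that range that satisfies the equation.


The equation is x³ - 11y³ = -5. For fixed y, x³ = 11·y³ − 5, so a solution requires the RHS to be a perfect cube.
Strategy: iterate y from -45 to 45, compute RHS = 11·y³ − 5, and check whether it is a (positive or negative) perfect cube.
Check small values of y:
  y = 0: RHS = -5 is not a perfect cube.
  y = 1: RHS = 6 is not a perfect cube.
  y = -1: RHS = -16 is not a perfect cube.
  y = 2: RHS = 83 is not a perfect cube.
  y = -2: RHS = -93 is not a perfect cube.
  y = 3: RHS = 292 is not a perfect cube.
  y = -3: RHS = -302 is not a perfect cube.
Continuing the search up to |y| = 45 finds no solutions either.
No (x, y) in the scanned range satisfies the equation.

No integer solutions with |y| ≤ 45.


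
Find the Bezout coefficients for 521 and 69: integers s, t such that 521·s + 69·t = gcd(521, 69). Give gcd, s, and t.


Euclidean algorithm on (521, 69) — divide until remainder is 0:
  521 = 7 · 69 + 38
  69 = 1 · 38 + 31
  38 = 1 · 31 + 7
  31 = 4 · 7 + 3
  7 = 2 · 3 + 1
  3 = 3 · 1 + 0
gcd(521, 69) = 1.
Track Bezout coefficients alongside the remainders: start with r₀ = 521 = a·1 + b·0 (s = 1, t = 0) and r₁ = 69 = a·0 + b·1 (s = 0, t = 1); each new remainder r_{k+1} = r_{k-1} − q_k·r_k inherits s_{k+1} = s_{k-1} − q_k·s_k, t_{k+1} = t_{k-1} − q_k·t_k, so r_k = a·s_k + b·t_k at every step:
  q = 7: r = 38, s = 1 − 7·0 = 1, t = 0 − 7·1 = -7  (check: 521·1 + 69·(-7) = 38)
  q = 1: r = 31, s = 0 − 1·1 = -1, t = 1 − 1·(-7) = 8  (check: 521·(-1) + 69·8 = 31)
  q = 1: r = 7, s = 1 − 1·(-1) = 2, t = -7 − 1·8 = -15  (check: 521·2 + 69·(-15) = 7)
  q = 4: r = 3, s = -1 − 4·2 = -9, t = 8 − 4·(-15) = 68  (check: 521·(-9) + 69·68 = 3)
  q = 2: r = 1, s = 2 − 2·(-9) = 20, t = -15 − 2·68 = -151  (check: 521·20 + 69·(-151) = 1)
The row with r = 1 (the gcd) gives the Bezout coefficients s = 20, t = -151.
Result: 521 · (20) + 69 · (-151) = 1.

gcd(521, 69) = 1; s = 20, t = -151 (check: 521·20 + 69·(-151) = 1).


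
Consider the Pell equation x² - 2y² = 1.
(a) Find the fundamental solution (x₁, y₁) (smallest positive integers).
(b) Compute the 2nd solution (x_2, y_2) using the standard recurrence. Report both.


Step 1: Find the fundamental solution (x₁, y₁) of x² - 2y² = 1.
  Expand √2 as a continued fraction. a₀ = ⌊√2⌋ = 1; iterate m_{k+1} = d_k·a_k − m_k, d_{k+1} = (2 − m_{k+1}²)/d_k, a_{k+1} = ⌊(a₀ + m_{k+1})/d_{k+1}⌋ (starting m₀ = 0, d₀ = 1), with convergents p_k = a_k·p_{k-1} + p_{k-2}, q_k = a_k·q_{k-1} + q_{k-2} (p₋₁ = 1, q₋₁ = 0):
  k = 0: a₀ = 1; p₀/q₀ = 1/1; p₀² − 2·q₀² = 1 − 2 = -1.
  k = 1: m = 1, d = 1, a = ⌊(1 + 1)/1⌋ = 2; p/q = (2·1 + 1)/(2·1 + 0) = 3/2; p² − 2·q² = 9 − 8 = 1.
  The first convergent with p² − 2·q² = 1 gives the fundamental solution (x₁, y₁) = (3, 2).
Step 2: Apply the recurrence (x_{n+1}, y_{n+1}) = (x₁x_n + 2y₁y_n, x₁y_n + y₁x_n) repeatedly.
  From (x_1, y_1) = (3, 2): x_2 = 3·3 + 2·2·2 = 17; y_2 = 3·2 + 2·3 = 12.
Step 3: Verify x_2² - 2·y_2² = 289 - 288 = 1 (should be 1). ✓

(x_1, y_1) = (3, 2); (x_2, y_2) = (17, 12).


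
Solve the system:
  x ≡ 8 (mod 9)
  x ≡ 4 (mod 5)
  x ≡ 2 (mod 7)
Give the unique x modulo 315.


Moduli 9, 5, 7 are pairwise coprime; by CRT there is a unique solution modulo M = 9 · 5 · 7 = 315.
Solve pairwise, accumulating the modulus:
  Start with x ≡ 8 (mod 9).
  Combine with x ≡ 4 (mod 5): since gcd(9, 5) = 1, we get a unique residue mod 45.
    Write x = 8 + 9·t and substitute into x ≡ 4 (mod 5): 9·t ≡ 4 − 8 = -4 (mod 5).
    Reduce coefficients mod 5: 4·t ≡ 1 (mod 5).
    The inverse of 4 mod 5 is 4 (since 4·4 = 16 = 3·5 + 1), so t ≡ 4·1 = 4 ≡ 4 (mod 5).
    Then x = 8 + 9·4 = 44, valid modulo lcm(9, 5) = 45: x ≡ 44 (mod 45).
  Combine with x ≡ 2 (mod 7): since gcd(45, 7) = 1, we get a unique residue mod 315.
    Write x = 44 + 45·t and substitute into x ≡ 2 (mod 7): 45·t ≡ 2 − 44 = -42 (mod 7).
    Reduce coefficients mod 7: 3·t ≡ 0 (mod 7).
    The inverse of 3 mod 7 is 5 (since 3·5 = 15 = 2·7 + 1), so t ≡ 5·0 = 0 ≡ 0 (mod 7).
    Then x = 44 + 45·0 = 44, valid modulo lcm(45, 7) = 315: x ≡ 44 (mod 315).
Verify: 44 mod 9 = 8 ✓, 44 mod 5 = 4 ✓, 44 mod 7 = 2 ✓.

x ≡ 44 (mod 315).


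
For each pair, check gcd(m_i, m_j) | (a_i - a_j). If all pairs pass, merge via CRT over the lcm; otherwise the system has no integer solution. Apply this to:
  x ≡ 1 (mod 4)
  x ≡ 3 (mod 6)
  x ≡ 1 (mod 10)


Moduli 4, 6, 10 are not pairwise coprime, so CRT works modulo lcm(m_i) when all pairwise compatibility conditions hold.
Pairwise compatibility: gcd(m_i, m_j) must divide a_i - a_j for every pair.
Merge one congruence at a time:
  Start: x ≡ 1 (mod 4).
  Combine with x ≡ 3 (mod 6): gcd(4, 6) = 2; 3 - 1 = 2, which IS divisible by 2, so compatible.
    Write x = 1 + 4·t and substitute into x ≡ 3 (mod 6): 4·t ≡ 3 − 1 = 2 (mod 6).
    Divide the congruence (and modulus) by g = 2: 2·t ≡ 1 (mod 3).
    The inverse of 2 mod 3 is 2 (since 2·2 = 4 = 1·3 + 1), so t ≡ 2·1 = 2 ≡ 2 (mod 3).
    Then x = 1 + 4·2 = 9, valid modulo lcm(4, 6) = 12: x ≡ 9 (mod 12).
  Combine with x ≡ 1 (mod 10): gcd(12, 10) = 2; 1 - 9 = -8, which IS divisible by 2, so compatible.
    Write x = 9 + 12·t and substitute into x ≡ 1 (mod 10): 12·t ≡ 1 − 9 = -8 (mod 10).
    Divide the congruence (and modulus) by g = 2: 6·t ≡ -4 (mod 5).
    Reduce coefficients mod 5: 1·t ≡ 1 (mod 5).
    So t ≡ 1 (mod 5).
    Then x = 9 + 12·1 = 21, valid modulo lcm(12, 10) = 60: x ≡ 21 (mod 60).
Verify: 21 mod 4 = 1, 21 mod 6 = 3, 21 mod 10 = 1.

x ≡ 21 (mod 60).


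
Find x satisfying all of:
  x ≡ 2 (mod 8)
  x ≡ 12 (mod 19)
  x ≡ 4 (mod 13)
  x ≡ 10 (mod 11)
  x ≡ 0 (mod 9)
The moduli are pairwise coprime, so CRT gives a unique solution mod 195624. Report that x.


Product of moduli M = 8 · 19 · 13 · 11 · 9 = 195624.
Merge one congruence at a time:
  Start: x ≡ 2 (mod 8).
  Combine with x ≡ 12 (mod 19); new modulus lcm = 152.
    Write x = 2 + 8·t and substitute into x ≡ 12 (mod 19): 8·t ≡ 12 − 2 = 10 (mod 19).
    The inverse of 8 mod 19 is 12 (since 8·12 = 96 = 5·19 + 1), so t ≡ 12·10 = 120 ≡ 6 (mod 19).
    Then x = 2 + 8·6 = 50, valid modulo lcm(8, 19) = 152: x ≡ 50 (mod 152).
  Combine with x ≡ 4 (mod 13); new modulus lcm = 1976.
    Write x = 50 + 152·t and substitute into x ≡ 4 (mod 13): 152·t ≡ 4 − 50 = -46 (mod 13).
    Reduce coefficients mod 13: 9·t ≡ 6 (mod 13).
    The inverse of 9 mod 13 is 3 (since 9·3 = 27 = 2·13 + 1), so t ≡ 3·6 = 18 ≡ 5 (mod 13).
    Then x = 50 + 152·5 = 810, valid modulo lcm(152, 13) = 1976: x ≡ 810 (mod 1976).
  Combine with x ≡ 10 (mod 11); new modulus lcm = 21736.
    Write x = 810 + 1976·t and substitute into x ≡ 10 (mod 11): 1976·t ≡ 10 − 810 = -800 (mod 11).
    Reduce coefficients mod 11: 7·t ≡ 3 (mod 11).
    The inverse of 7 mod 11 is 8 (since 7·8 = 56 = 5·11 + 1), so t ≡ 8·3 = 24 ≡ 2 (mod 11).
    Then x = 810 + 1976·2 = 4762, valid modulo lcm(1976, 11) = 21736: x ≡ 4762 (mod 21736).
  Combine with x ≡ 0 (mod 9); new modulus lcm = 195624.
    Write x = 4762 + 21736·t and substitute into x ≡ 0 (mod 9): 21736·t ≡ 0 − 4762 = -4762 (mod 9).
    Reduce coefficients mod 9: 1·t ≡ 8 (mod 9).
    So t ≡ 8 (mod 9).
    Then x = 4762 + 21736·8 = 178650, valid modulo lcm(21736, 9) = 195624: x ≡ 178650 (mod 195624).
Verify against each original: 178650 mod 8 = 2, 178650 mod 19 = 12, 178650 mod 13 = 4, 178650 mod 11 = 10, 178650 mod 9 = 0.

x ≡ 178650 (mod 195624).


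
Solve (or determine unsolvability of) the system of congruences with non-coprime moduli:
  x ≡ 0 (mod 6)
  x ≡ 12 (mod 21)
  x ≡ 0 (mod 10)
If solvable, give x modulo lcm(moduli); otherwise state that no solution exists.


Moduli 6, 21, 10 are not pairwise coprime, so CRT works modulo lcm(m_i) when all pairwise compatibility conditions hold.
Pairwise compatibility: gcd(m_i, m_j) must divide a_i - a_j for every pair.
Merge one congruence at a time:
  Start: x ≡ 0 (mod 6).
  Combine with x ≡ 12 (mod 21): gcd(6, 21) = 3; 12 - 0 = 12, which IS divisible by 3, so compatible.
    Write x = 0 + 6·t and substitute into x ≡ 12 (mod 21): 6·t ≡ 12 − 0 = 12 (mod 21).
    Divide the congruence (and modulus) by g = 3: 2·t ≡ 4 (mod 7).
    The inverse of 2 mod 7 is 4 (since 2·4 = 8 = 1·7 + 1), so t ≡ 4·4 = 16 ≡ 2 (mod 7).
    Then x = 0 + 6·2 = 12, valid modulo lcm(6, 21) = 42: x ≡ 12 (mod 42).
  Combine with x ≡ 0 (mod 10): gcd(42, 10) = 2; 0 - 12 = -12, which IS divisible by 2, so compatible.
    Write x = 12 + 42·t and substitute into x ≡ 0 (mod 10): 42·t ≡ 0 − 12 = -12 (mod 10).
    Divide the congruence (and modulus) by g = 2: 21·t ≡ -6 (mod 5).
    Reduce coefficients mod 5: 1·t ≡ 4 (mod 5).
    So t ≡ 4 (mod 5).
    Then x = 12 + 42·4 = 180, valid modulo lcm(42, 10) = 210: x ≡ 180 (mod 210).
Verify: 180 mod 6 = 0, 180 mod 21 = 12, 180 mod 10 = 0.

x ≡ 180 (mod 210).


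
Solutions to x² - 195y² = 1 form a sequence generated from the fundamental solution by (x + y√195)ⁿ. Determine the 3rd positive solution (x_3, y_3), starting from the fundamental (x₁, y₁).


Step 1: Find the fundamental solution (x₁, y₁) of x² - 195y² = 1.
  Expand √195 as a continued fraction. a₀ = ⌊√195⌋ = 13; iterate m_{k+1} = d_k·a_k − m_k, d_{k+1} = (195 − m_{k+1}²)/d_k, a_{k+1} = ⌊(a₀ + m_{k+1})/d_{k+1}⌋ (starting m₀ = 0, d₀ = 1), with convergents p_k = a_k·p_{k-1} + p_{k-2}, q_k = a_k·q_{k-1} + q_{k-2} (p₋₁ = 1, q₋₁ = 0):
  k = 0: a₀ = 13; p₀/q₀ = 13/1; p₀² − 195·q₀² = 169 − 195 = -26.
  k = 1: m = 13, d = 26, a = ⌊(13 + 13)/26⌋ = 1; p/q = (1·13 + 1)/(1·1 + 0) = 14/1; p² − 195·q² = 196 − 195 = 1.
  The first convergent with p² − 195·q² = 1 gives the fundamental solution (x₁, y₁) = (14, 1).
Step 2: Apply the recurrence (x_{n+1}, y_{n+1}) = (x₁x_n + 195y₁y_n, x₁y_n + y₁x_n) repeatedly.
  From (x_1, y_1) = (14, 1): x_2 = 14·14 + 195·1·1 = 391; y_2 = 14·1 + 1·14 = 28.
  From (x_2, y_2) = (391, 28): x_3 = 14·391 + 195·1·28 = 10934; y_3 = 14·28 + 1·391 = 783.
Step 3: Verify x_3² - 195·y_3² = 119552356 - 119552355 = 1 (should be 1). ✓

(x_1, y_1) = (14, 1); (x_3, y_3) = (10934, 783).


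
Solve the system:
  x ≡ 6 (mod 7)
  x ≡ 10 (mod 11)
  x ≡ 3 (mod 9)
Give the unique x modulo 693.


Moduli 7, 11, 9 are pairwise coprime; by CRT there is a unique solution modulo M = 7 · 11 · 9 = 693.
Solve pairwise, accumulating the modulus:
  Start with x ≡ 6 (mod 7).
  Combine with x ≡ 10 (mod 11): since gcd(7, 11) = 1, we get a unique residue mod 77.
    Write x = 6 + 7·t and substitute into x ≡ 10 (mod 11): 7·t ≡ 10 − 6 = 4 (mod 11).
    The inverse of 7 mod 11 is 8 (since 7·8 = 56 = 5·11 + 1), so t ≡ 8·4 = 32 ≡ 10 (mod 11).
    Then x = 6 + 7·10 = 76, valid modulo lcm(7, 11) = 77: x ≡ 76 (mod 77).
  Combine with x ≡ 3 (mod 9): since gcd(77, 9) = 1, we get a unique residue mod 693.
    Write x = 76 + 77·t and substitute into x ≡ 3 (mod 9): 77·t ≡ 3 − 76 = -73 (mod 9).
    Reduce coefficients mod 9: 5·t ≡ 8 (mod 9).
    The inverse of 5 mod 9 is 2 (since 5·2 = 10 = 1·9 + 1), so t ≡ 2·8 = 16 ≡ 7 (mod 9).
    Then x = 76 + 77·7 = 615, valid modulo lcm(77, 9) = 693: x ≡ 615 (mod 693).
Verify: 615 mod 7 = 6 ✓, 615 mod 11 = 10 ✓, 615 mod 9 = 3 ✓.

x ≡ 615 (mod 693).


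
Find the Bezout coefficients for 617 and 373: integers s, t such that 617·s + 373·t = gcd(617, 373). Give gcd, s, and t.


Euclidean algorithm on (617, 373) — divide until remainder is 0:
  617 = 1 · 373 + 244
  373 = 1 · 244 + 129
  244 = 1 · 129 + 115
  129 = 1 · 115 + 14
  115 = 8 · 14 + 3
  14 = 4 · 3 + 2
  3 = 1 · 2 + 1
  2 = 2 · 1 + 0
gcd(617, 373) = 1.
Track Bezout coefficients alongside the remainders: start with r₀ = 617 = a·1 + b·0 (s = 1, t = 0) and r₁ = 373 = a·0 + b·1 (s = 0, t = 1); each new remainder r_{k+1} = r_{k-1} − q_k·r_k inherits s_{k+1} = s_{k-1} − q_k·s_k, t_{k+1} = t_{k-1} − q_k·t_k, so r_k = a·s_k + b·t_k at every step:
  q = 1: r = 244, s = 1 − 1·0 = 1, t = 0 − 1·1 = -1  (check: 617·1 + 373·(-1) = 244)
  q = 1: r = 129, s = 0 − 1·1 = -1, t = 1 − 1·(-1) = 2  (check: 617·(-1) + 373·2 = 129)
  q = 1: r = 115, s = 1 − 1·(-1) = 2, t = -1 − 1·2 = -3  (check: 617·2 + 373·(-3) = 115)
  q = 1: r = 14, s = -1 − 1·2 = -3, t = 2 − 1·(-3) = 5  (check: 617·(-3) + 373·5 = 14)
  q = 8: r = 3, s = 2 − 8·(-3) = 26, t = -3 − 8·5 = -43  (check: 617·26 + 373·(-43) = 3)
  q = 4: r = 2, s = -3 − 4·26 = -107, t = 5 − 4·(-43) = 177  (check: 617·(-107) + 373·177 = 2)
  q = 1: r = 1, s = 26 − 1·(-107) = 133, t = -43 − 1·177 = -220  (check: 617·133 + 373·(-220) = 1)
The row with r = 1 (the gcd) gives the Bezout coefficients s = 133, t = -220.
Result: 617 · (133) + 373 · (-220) = 1.

gcd(617, 373) = 1; s = 133, t = -220 (check: 617·133 + 373·(-220) = 1).


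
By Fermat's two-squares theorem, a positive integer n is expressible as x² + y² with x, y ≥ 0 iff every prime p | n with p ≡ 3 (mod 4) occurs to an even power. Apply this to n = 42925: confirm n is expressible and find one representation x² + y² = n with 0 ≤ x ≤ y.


Step 1: Factor n = 42925 = 5^2 · 17 · 101.
Step 2: Check the mod-4 condition on each prime factor: 5 ≡ 1 (mod 4), exponent 2; 17 ≡ 1 (mod 4), exponent 1; 101 ≡ 1 (mod 4), exponent 1.
All primes ≡ 3 (mod 4) appear to even exponent (or don't appear), so by the two-squares theorem n IS expressible as a sum of two squares.
Step 3: Build a representation. Group n = k² · m with k = 5 and m = 17 · 101 = 1717 (a product of primes ≡ 1 (mod 4)); a representation of m scales to one of n via (k·x)² + (k·y)² = k²(x² + y²). Each prime p ≡ 1 (mod 4) is itself a sum of two squares; find a² by testing p − a² for a perfect square:
  17: 17 − 1² = 16 = 4² ⇒ 17 = 1² + 4².
  101: 101 − 1² = 100 = 10² ⇒ 101 = 1² + 10².
  Combine using the Brahmagupta–Fibonacci identity (a² + b²)(c² + d²) = (ac − bd)² + (ad + bc)² = (ac + bd)² + (ad − bc)²:
  17 · 101 = 1717: from (1² + 4²)(1² + 10²), take (1·1 − 4·10, 1·10 + 4·1) = (1 − 40, 10 + 4) = (-39, 14); dropping signs (only squares matter) gives (39, 14); check 39² + 14² = 1521 + 196 = 1717 ✓.
  Scale by k = 5: (5·39, 5·14) = (195, 70).
Step 4: Order so x ≤ y and verify: 70² + 195² = 4900 + 38025 = 42925 = n. ✓

n = 42925 = 70² + 195² (one valid representation with x ≤ y).


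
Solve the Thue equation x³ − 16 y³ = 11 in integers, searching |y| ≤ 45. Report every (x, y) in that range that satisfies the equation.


The equation is x³ - 16y³ = 11. For fixed y, x³ = 16·y³ + 11, so a solution requires the RHS to be a perfect cube.
Strategy: iterate y from -45 to 45, compute RHS = 16·y³ + 11, and check whether it is a (positive or negative) perfect cube.
Check small values of y:
  y = 0: RHS = 11 is not a perfect cube.
  y = 1: RHS = 27 = (3)³ ⇒ x = 3 works.
  y = -1: RHS = -5 is not a perfect cube.
  y = 2: RHS = 139 is not a perfect cube.
  y = -2: RHS = -117 is not a perfect cube.
  y = 3: RHS = 443 is not a perfect cube.
  y = -3: RHS = -421 is not a perfect cube.
Continuing the search up to |y| = 45 finds no further solutions beyond those listed.
Collected solutions: (3, 1).

Solutions (with |y| ≤ 45): (3, 1).


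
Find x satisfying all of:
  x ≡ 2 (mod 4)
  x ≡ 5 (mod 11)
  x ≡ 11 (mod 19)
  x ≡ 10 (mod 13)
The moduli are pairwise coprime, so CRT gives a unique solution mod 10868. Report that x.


Product of moduli M = 4 · 11 · 19 · 13 = 10868.
Merge one congruence at a time:
  Start: x ≡ 2 (mod 4).
  Combine with x ≡ 5 (mod 11); new modulus lcm = 44.
    Write x = 2 + 4·t and substitute into x ≡ 5 (mod 11): 4·t ≡ 5 − 2 = 3 (mod 11).
    The inverse of 4 mod 11 is 3 (since 4·3 = 12 = 1·11 + 1), so t ≡ 3·3 = 9 ≡ 9 (mod 11).
    Then x = 2 + 4·9 = 38, valid modulo lcm(4, 11) = 44: x ≡ 38 (mod 44).
  Combine with x ≡ 11 (mod 19); new modulus lcm = 836.
    Write x = 38 + 44·t and substitute into x ≡ 11 (mod 19): 44·t ≡ 11 − 38 = -27 (mod 19).
    Reduce coefficients mod 19: 6·t ≡ 11 (mod 19).
    The inverse of 6 mod 19 is 16 (since 6·16 = 96 = 5·19 + 1), so t ≡ 16·11 = 176 ≡ 5 (mod 19).
    Then x = 38 + 44·5 = 258, valid modulo lcm(44, 19) = 836: x ≡ 258 (mod 836).
  Combine with x ≡ 10 (mod 13); new modulus lcm = 10868.
    Write x = 258 + 836·t and substitute into x ≡ 10 (mod 13): 836·t ≡ 10 − 258 = -248 (mod 13).
    Reduce coefficients mod 13: 4·t ≡ 12 (mod 13).
    The inverse of 4 mod 13 is 10 (since 4·10 = 40 = 3·13 + 1), so t ≡ 10·12 = 120 ≡ 3 (mod 13).
    Then x = 258 + 836·3 = 2766, valid modulo lcm(836, 13) = 10868: x ≡ 2766 (mod 10868).
Verify against each original: 2766 mod 4 = 2, 2766 mod 11 = 5, 2766 mod 19 = 11, 2766 mod 13 = 10.

x ≡ 2766 (mod 10868).


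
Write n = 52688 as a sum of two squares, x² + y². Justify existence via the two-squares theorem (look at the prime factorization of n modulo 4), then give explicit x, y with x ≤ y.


Step 1: Factor n = 52688 = 2^4 · 37 · 89.
Step 2: Check the mod-4 condition on each prime factor: 2 = 2 (special); 37 ≡ 1 (mod 4), exponent 1; 89 ≡ 1 (mod 4), exponent 1.
All primes ≡ 3 (mod 4) appear to even exponent (or don't appear), so by the two-squares theorem n IS expressible as a sum of two squares.
Step 3: Build a representation. Group n = k² · m with k = 4 and m = 37 · 89 = 3293 (a product of primes ≡ 1 (mod 4)); a representation of m scales to one of n via (k·x)² + (k·y)² = k²(x² + y²). Each prime p ≡ 1 (mod 4) is itself a sum of two squares; find a² by testing p − a² for a perfect square:
  37: 37 − 1² = 36 = 6² ⇒ 37 = 1² + 6².
  89: 89 − 1² = 88, 89 − 2² = 85, 89 − 3² = 80, 89 − 4² = 73, 89 − 5² = 64 = 8² ⇒ 89 = 5² + 8².
  Combine using the Brahmagupta–Fibonacci identity (a² + b²)(c² + d²) = (ac − bd)² + (ad + bc)² = (ac + bd)² + (ad − bc)²:
  37 · 89 = 3293: from (1² + 6²)(5² + 8²), take (1·5 − 6·8, 1·8 + 6·5) = (5 − 48, 8 + 30) = (-43, 38); dropping signs (only squares matter) gives (43, 38); check 43² + 38² = 1849 + 1444 = 3293 ✓.
  Scale by k = 4: (4·43, 4·38) = (172, 152).
Step 4: Order so x ≤ y and verify: 152² + 172² = 23104 + 29584 = 52688 = n. ✓

n = 52688 = 152² + 172² (one valid representation with x ≤ y).


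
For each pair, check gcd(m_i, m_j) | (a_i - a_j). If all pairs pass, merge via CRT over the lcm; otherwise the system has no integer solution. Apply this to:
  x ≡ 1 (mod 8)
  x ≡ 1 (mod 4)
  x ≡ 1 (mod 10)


Moduli 8, 4, 10 are not pairwise coprime, so CRT works modulo lcm(m_i) when all pairwise compatibility conditions hold.
Pairwise compatibility: gcd(m_i, m_j) must divide a_i - a_j for every pair.
Merge one congruence at a time:
  Start: x ≡ 1 (mod 8).
  Combine with x ≡ 1 (mod 4): gcd(8, 4) = 4; 1 - 1 = 0, which IS divisible by 4, so compatible.
    Write x = 1 + 8·t and substitute into x ≡ 1 (mod 4): 8·t ≡ 1 − 1 = 0 (mod 4).
    Divide the congruence (and modulus) by g = 4: 2·t ≡ 0 (mod 1).
    Modulo 1 every t works; take t = 0.
    Then x = 1 + 8·0 = 1, valid modulo lcm(8, 4) = 8: x ≡ 1 (mod 8).
  Combine with x ≡ 1 (mod 10): gcd(8, 10) = 2; 1 - 1 = 0, which IS divisible by 2, so compatible.
    Write x = 1 + 8·t and substitute into x ≡ 1 (mod 10): 8·t ≡ 1 − 1 = 0 (mod 10).
    Divide the congruence (and modulus) by g = 2: 4·t ≡ 0 (mod 5).
    The inverse of 4 mod 5 is 4 (since 4·4 = 16 = 3·5 + 1), so t ≡ 4·0 = 0 ≡ 0 (mod 5).
    Then x = 1 + 8·0 = 1, valid modulo lcm(8, 10) = 40: x ≡ 1 (mod 40).
Verify: 1 mod 8 = 1, 1 mod 4 = 1, 1 mod 10 = 1.

x ≡ 1 (mod 40).


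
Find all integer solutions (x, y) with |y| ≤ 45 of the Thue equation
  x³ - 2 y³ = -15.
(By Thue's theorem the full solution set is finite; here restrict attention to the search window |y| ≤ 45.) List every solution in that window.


The equation is x³ - 2y³ = -15. For fixed y, x³ = 2·y³ − 15, so a solution requires the RHS to be a perfect cube.
Strategy: iterate y from -45 to 45, compute RHS = 2·y³ − 15, and check whether it is a (positive or negative) perfect cube.
Check small values of y:
  y = 0: RHS = -15 is not a perfect cube.
  y = 1: RHS = -13 is not a perfect cube.
  y = -1: RHS = -17 is not a perfect cube.
  y = 2: RHS = 1 = (1)³ ⇒ x = 1 works.
  y = -2: RHS = -31 is not a perfect cube.
  y = 3: RHS = 39 is not a perfect cube.
  y = -3: RHS = -69 is not a perfect cube.
Continuing the search up to |y| = 45 finds no further solutions beyond those listed.
Collected solutions: (1, 2).

Solutions (with |y| ≤ 45): (1, 2).


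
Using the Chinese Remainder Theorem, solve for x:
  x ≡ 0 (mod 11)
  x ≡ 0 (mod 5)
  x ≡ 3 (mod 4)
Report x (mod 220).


Moduli 11, 5, 4 are pairwise coprime; by CRT there is a unique solution modulo M = 11 · 5 · 4 = 220.
Solve pairwise, accumulating the modulus:
  Start with x ≡ 0 (mod 11).
  Combine with x ≡ 0 (mod 5): since gcd(11, 5) = 1, we get a unique residue mod 55.
    Write x = 0 + 11·t and substitute into x ≡ 0 (mod 5): 11·t ≡ 0 − 0 = 0 (mod 5).
    Reduce coefficients mod 5: 1·t ≡ 0 (mod 5).
    So t ≡ 0 (mod 5).
    Then x = 0 + 11·0 = 0, valid modulo lcm(11, 5) = 55: x ≡ 0 (mod 55).
  Combine with x ≡ 3 (mod 4): since gcd(55, 4) = 1, we get a unique residue mod 220.
    Write x = 0 + 55·t and substitute into x ≡ 3 (mod 4): 55·t ≡ 3 − 0 = 3 (mod 4).
    Reduce coefficients mod 4: 3·t ≡ 3 (mod 4).
    The inverse of 3 mod 4 is 3 (since 3·3 = 9 = 2·4 + 1), so t ≡ 3·3 = 9 ≡ 1 (mod 4).
    Then x = 0 + 55·1 = 55, valid modulo lcm(55, 4) = 220: x ≡ 55 (mod 220).
Verify: 55 mod 11 = 0 ✓, 55 mod 5 = 0 ✓, 55 mod 4 = 3 ✓.

x ≡ 55 (mod 220).


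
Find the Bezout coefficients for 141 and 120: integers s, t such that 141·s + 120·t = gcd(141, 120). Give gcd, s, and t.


Euclidean algorithm on (141, 120) — divide until remainder is 0:
  141 = 1 · 120 + 21
  120 = 5 · 21 + 15
  21 = 1 · 15 + 6
  15 = 2 · 6 + 3
  6 = 2 · 3 + 0
gcd(141, 120) = 3.
Track Bezout coefficients alongside the remainders: start with r₀ = 141 = a·1 + b·0 (s = 1, t = 0) and r₁ = 120 = a·0 + b·1 (s = 0, t = 1); each new remainder r_{k+1} = r_{k-1} − q_k·r_k inherits s_{k+1} = s_{k-1} − q_k·s_k, t_{k+1} = t_{k-1} − q_k·t_k, so r_k = a·s_k + b·t_k at every step:
  q = 1: r = 21, s = 1 − 1·0 = 1, t = 0 − 1·1 = -1  (check: 141·1 + 120·(-1) = 21)
  q = 5: r = 15, s = 0 − 5·1 = -5, t = 1 − 5·(-1) = 6  (check: 141·(-5) + 120·6 = 15)
  q = 1: r = 6, s = 1 − 1·(-5) = 6, t = -1 − 1·6 = -7  (check: 141·6 + 120·(-7) = 6)
  q = 2: r = 3, s = -5 − 2·6 = -17, t = 6 − 2·(-7) = 20  (check: 141·(-17) + 120·20 = 3)
The row with r = 3 (the gcd) gives the Bezout coefficients s = -17, t = 20.
Result: 141 · (-17) + 120 · (20) = 3.

gcd(141, 120) = 3; s = -17, t = 20 (check: 141·(-17) + 120·20 = 3).


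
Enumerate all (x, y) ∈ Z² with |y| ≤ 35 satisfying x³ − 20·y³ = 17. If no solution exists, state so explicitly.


The equation is x³ - 20y³ = 17. For fixed y, x³ = 20·y³ + 17, so a solution requires the RHS to be a perfect cube.
Strategy: iterate y from -35 to 35, compute RHS = 20·y³ + 17, and check whether it is a (positive or negative) perfect cube.
Check small values of y:
  y = 0: RHS = 17 is not a perfect cube.
  y = 1: RHS = 37 is not a perfect cube.
  y = -1: RHS = -3 is not a perfect cube.
  y = 2: RHS = 177 is not a perfect cube.
  y = -2: RHS = -143 is not a perfect cube.
  y = 3: RHS = 557 is not a perfect cube.
  y = -3: RHS = -523 is not a perfect cube.
Continuing the search up to |y| = 35 finds no solutions either.
No (x, y) in the scanned range satisfies the equation.

No integer solutions with |y| ≤ 35.


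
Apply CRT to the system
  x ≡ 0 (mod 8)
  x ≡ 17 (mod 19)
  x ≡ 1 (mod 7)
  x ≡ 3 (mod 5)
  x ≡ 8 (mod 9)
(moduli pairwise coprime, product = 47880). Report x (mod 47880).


Product of moduli M = 8 · 19 · 7 · 5 · 9 = 47880.
Merge one congruence at a time:
  Start: x ≡ 0 (mod 8).
  Combine with x ≡ 17 (mod 19); new modulus lcm = 152.
    Write x = 0 + 8·t and substitute into x ≡ 17 (mod 19): 8·t ≡ 17 − 0 = 17 (mod 19).
    The inverse of 8 mod 19 is 12 (since 8·12 = 96 = 5·19 + 1), so t ≡ 12·17 = 204 ≡ 14 (mod 19).
    Then x = 0 + 8·14 = 112, valid modulo lcm(8, 19) = 152: x ≡ 112 (mod 152).
  Combine with x ≡ 1 (mod 7); new modulus lcm = 1064.
    Write x = 112 + 152·t and substitute into x ≡ 1 (mod 7): 152·t ≡ 1 − 112 = -111 (mod 7).
    Reduce coefficients mod 7: 5·t ≡ 1 (mod 7).
    The inverse of 5 mod 7 is 3 (since 5·3 = 15 = 2·7 + 1), so t ≡ 3·1 = 3 ≡ 3 (mod 7).
    Then x = 112 + 152·3 = 568, valid modulo lcm(152, 7) = 1064: x ≡ 568 (mod 1064).
  Combine with x ≡ 3 (mod 5); new modulus lcm = 5320.
    Write x = 568 + 1064·t and substitute into x ≡ 3 (mod 5): 1064·t ≡ 3 − 568 = -565 (mod 5).
    Reduce coefficients mod 5: 4·t ≡ 0 (mod 5).
    The inverse of 4 mod 5 is 4 (since 4·4 = 16 = 3·5 + 1), so t ≡ 4·0 = 0 ≡ 0 (mod 5).
    Then x = 568 + 1064·0 = 568, valid modulo lcm(1064, 5) = 5320: x ≡ 568 (mod 5320).
  Combine with x ≡ 8 (mod 9); new modulus lcm = 47880.
    Write x = 568 + 5320·t and substitute into x ≡ 8 (mod 9): 5320·t ≡ 8 − 568 = -560 (mod 9).
    Reduce coefficients mod 9: 1·t ≡ 7 (mod 9).
    So t ≡ 7 (mod 9).
    Then x = 568 + 5320·7 = 37808, valid modulo lcm(5320, 9) = 47880: x ≡ 37808 (mod 47880).
Verify against each original: 37808 mod 8 = 0, 37808 mod 19 = 17, 37808 mod 7 = 1, 37808 mod 5 = 3, 37808 mod 9 = 8.

x ≡ 37808 (mod 47880).


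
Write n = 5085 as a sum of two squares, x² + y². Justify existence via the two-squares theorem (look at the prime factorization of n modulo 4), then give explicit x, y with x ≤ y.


Step 1: Factor n = 5085 = 3^2 · 5 · 113.
Step 2: Check the mod-4 condition on each prime factor: 3 ≡ 3 (mod 4), exponent 2 (must be even); 5 ≡ 1 (mod 4), exponent 1; 113 ≡ 1 (mod 4), exponent 1.
All primes ≡ 3 (mod 4) appear to even exponent (or don't appear), so by the two-squares theorem n IS expressible as a sum of two squares.
Step 3: Build a representation. Group n = k² · m with k = 3 and m = 5 · 113 = 565 (a product of primes ≡ 1 (mod 4)); a representation of m scales to one of n via (k·x)² + (k·y)² = k²(x² + y²). Each prime p ≡ 1 (mod 4) is itself a sum of two squares; find a² by testing p − a² for a perfect square:
  5: 5 − 1² = 4 = 2² ⇒ 5 = 1² + 2².
  113: 113 − 1² = 112, 113 − 2² = 109, 113 − 3² = 104, 113 − 4² = 97, 113 − 5² = 88, 113 − 6² = 77, 113 − 7² = 64 = 8² ⇒ 113 = 7² + 8².
  Combine using the Brahmagupta–Fibonacci identity (a² + b²)(c² + d²) = (ac − bd)² + (ad + bc)² = (ac + bd)² + (ad − bc)²:
  5 · 113 = 565: from (1² + 2²)(7² + 8²), take (1·7 − 2·8, 1·8 + 2·7) = (7 − 16, 8 + 14) = (-9, 22); dropping signs (only squares matter) gives (9, 22); check 9² + 22² = 81 + 484 = 565 ✓.
  Scale by k = 3: (3·9, 3·22) = (27, 66).
Step 4: Order so x ≤ y and verify: 27² + 66² = 729 + 4356 = 5085 = n. ✓

n = 5085 = 27² + 66² (one valid representation with x ≤ y).


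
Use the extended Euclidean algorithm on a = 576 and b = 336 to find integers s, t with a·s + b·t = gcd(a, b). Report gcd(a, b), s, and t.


Euclidean algorithm on (576, 336) — divide until remainder is 0:
  576 = 1 · 336 + 240
  336 = 1 · 240 + 96
  240 = 2 · 96 + 48
  96 = 2 · 48 + 0
gcd(576, 336) = 48.
Track Bezout coefficients alongside the remainders: start with r₀ = 576 = a·1 + b·0 (s = 1, t = 0) and r₁ = 336 = a·0 + b·1 (s = 0, t = 1); each new remainder r_{k+1} = r_{k-1} − q_k·r_k inherits s_{k+1} = s_{k-1} − q_k·s_k, t_{k+1} = t_{k-1} − q_k·t_k, so r_k = a·s_k + b·t_k at every step:
  q = 1: r = 240, s = 1 − 1·0 = 1, t = 0 − 1·1 = -1  (check: 576·1 + 336·(-1) = 240)
  q = 1: r = 96, s = 0 − 1·1 = -1, t = 1 − 1·(-1) = 2  (check: 576·(-1) + 336·2 = 96)
  q = 2: r = 48, s = 1 − 2·(-1) = 3, t = -1 − 2·2 = -5  (check: 576·3 + 336·(-5) = 48)
The row with r = 48 (the gcd) gives the Bezout coefficients s = 3, t = -5.
Result: 576 · (3) + 336 · (-5) = 48.

gcd(576, 336) = 48; s = 3, t = -5 (check: 576·3 + 336·(-5) = 48).


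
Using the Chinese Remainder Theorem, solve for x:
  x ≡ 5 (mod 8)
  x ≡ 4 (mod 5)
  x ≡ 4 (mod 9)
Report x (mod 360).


Moduli 8, 5, 9 are pairwise coprime; by CRT there is a unique solution modulo M = 8 · 5 · 9 = 360.
Solve pairwise, accumulating the modulus:
  Start with x ≡ 5 (mod 8).
  Combine with x ≡ 4 (mod 5): since gcd(8, 5) = 1, we get a unique residue mod 40.
    Write x = 5 + 8·t and substitute into x ≡ 4 (mod 5): 8·t ≡ 4 − 5 = -1 (mod 5).
    Reduce coefficients mod 5: 3·t ≡ 4 (mod 5).
    The inverse of 3 mod 5 is 2 (since 3·2 = 6 = 1·5 + 1), so t ≡ 2·4 = 8 ≡ 3 (mod 5).
    Then x = 5 + 8·3 = 29, valid modulo lcm(8, 5) = 40: x ≡ 29 (mod 40).
  Combine with x ≡ 4 (mod 9): since gcd(40, 9) = 1, we get a unique residue mod 360.
    Write x = 29 + 40·t and substitute into x ≡ 4 (mod 9): 40·t ≡ 4 − 29 = -25 (mod 9).
    Reduce coefficients mod 9: 4·t ≡ 2 (mod 9).
    The inverse of 4 mod 9 is 7 (since 4·7 = 28 = 3·9 + 1), so t ≡ 7·2 = 14 ≡ 5 (mod 9).
    Then x = 29 + 40·5 = 229, valid modulo lcm(40, 9) = 360: x ≡ 229 (mod 360).
Verify: 229 mod 8 = 5 ✓, 229 mod 5 = 4 ✓, 229 mod 9 = 4 ✓.

x ≡ 229 (mod 360).


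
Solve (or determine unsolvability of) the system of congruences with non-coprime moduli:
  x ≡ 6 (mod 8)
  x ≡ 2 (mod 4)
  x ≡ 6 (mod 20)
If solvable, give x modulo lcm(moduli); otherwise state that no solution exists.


Moduli 8, 4, 20 are not pairwise coprime, so CRT works modulo lcm(m_i) when all pairwise compatibility conditions hold.
Pairwise compatibility: gcd(m_i, m_j) must divide a_i - a_j for every pair.
Merge one congruence at a time:
  Start: x ≡ 6 (mod 8).
  Combine with x ≡ 2 (mod 4): gcd(8, 4) = 4; 2 - 6 = -4, which IS divisible by 4, so compatible.
    Write x = 6 + 8·t and substitute into x ≡ 2 (mod 4): 8·t ≡ 2 − 6 = -4 (mod 4).
    Divide the congruence (and modulus) by g = 4: 2·t ≡ -1 (mod 1).
    Modulo 1 every t works; take t = 0.
    Then x = 6 + 8·0 = 6, valid modulo lcm(8, 4) = 8: x ≡ 6 (mod 8).
  Combine with x ≡ 6 (mod 20): gcd(8, 20) = 4; 6 - 6 = 0, which IS divisible by 4, so compatible.
    Write x = 6 + 8·t and substitute into x ≡ 6 (mod 20): 8·t ≡ 6 − 6 = 0 (mod 20).
    Divide the congruence (and modulus) by g = 4: 2·t ≡ 0 (mod 5).
    The inverse of 2 mod 5 is 3 (since 2·3 = 6 = 1·5 + 1), so t ≡ 3·0 = 0 ≡ 0 (mod 5).
    Then x = 6 + 8·0 = 6, valid modulo lcm(8, 20) = 40: x ≡ 6 (mod 40).
Verify: 6 mod 8 = 6, 6 mod 4 = 2, 6 mod 20 = 6.

x ≡ 6 (mod 40).


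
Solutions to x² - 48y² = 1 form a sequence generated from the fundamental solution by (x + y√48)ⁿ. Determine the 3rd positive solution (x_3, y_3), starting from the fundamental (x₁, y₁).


Step 1: Find the fundamental solution (x₁, y₁) of x² - 48y² = 1.
  Expand √48 as a continued fraction. a₀ = ⌊√48⌋ = 6; iterate m_{k+1} = d_k·a_k − m_k, d_{k+1} = (48 − m_{k+1}²)/d_k, a_{k+1} = ⌊(a₀ + m_{k+1})/d_{k+1}⌋ (starting m₀ = 0, d₀ = 1), with convergents p_k = a_k·p_{k-1} + p_{k-2}, q_k = a_k·q_{k-1} + q_{k-2} (p₋₁ = 1, q₋₁ = 0):
  k = 0: a₀ = 6; p₀/q₀ = 6/1; p₀² − 48·q₀² = 36 − 48 = -12.
  k = 1: m = 6, d = 12, a = ⌊(6 + 6)/12⌋ = 1; p/q = (1·6 + 1)/(1·1 + 0) = 7/1; p² − 48·q² = 49 − 48 = 1.
  The first convergent with p² − 48·q² = 1 gives the fundamental solution (x₁, y₁) = (7, 1).
Step 2: Apply the recurrence (x_{n+1}, y_{n+1}) = (x₁x_n + 48y₁y_n, x₁y_n + y₁x_n) repeatedly.
  From (x_1, y_1) = (7, 1): x_2 = 7·7 + 48·1·1 = 97; y_2 = 7·1 + 1·7 = 14.
  From (x_2, y_2) = (97, 14): x_3 = 7·97 + 48·1·14 = 1351; y_3 = 7·14 + 1·97 = 195.
Step 3: Verify x_3² - 48·y_3² = 1825201 - 1825200 = 1 (should be 1). ✓

(x_1, y_1) = (7, 1); (x_3, y_3) = (1351, 195).


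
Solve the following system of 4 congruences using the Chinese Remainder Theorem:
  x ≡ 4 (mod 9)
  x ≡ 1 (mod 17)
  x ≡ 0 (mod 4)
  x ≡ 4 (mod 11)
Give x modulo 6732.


Product of moduli M = 9 · 17 · 4 · 11 = 6732.
Merge one congruence at a time:
  Start: x ≡ 4 (mod 9).
  Combine with x ≡ 1 (mod 17); new modulus lcm = 153.
    Write x = 4 + 9·t and substitute into x ≡ 1 (mod 17): 9·t ≡ 1 − 4 = -3 (mod 17).
    Reduce coefficients mod 17: 9·t ≡ 14 (mod 17).
    The inverse of 9 mod 17 is 2 (since 9·2 = 18 = 1·17 + 1), so t ≡ 2·14 = 28 ≡ 11 (mod 17).
    Then x = 4 + 9·11 = 103, valid modulo lcm(9, 17) = 153: x ≡ 103 (mod 153).
  Combine with x ≡ 0 (mod 4); new modulus lcm = 612.
    Write x = 103 + 153·t and substitute into x ≡ 0 (mod 4): 153·t ≡ 0 − 103 = -103 (mod 4).
    Reduce coefficients mod 4: 1·t ≡ 1 (mod 4).
    So t ≡ 1 (mod 4).
    Then x = 103 + 153·1 = 256, valid modulo lcm(153, 4) = 612: x ≡ 256 (mod 612).
  Combine with x ≡ 4 (mod 11); new modulus lcm = 6732.
    Write x = 256 + 612·t and substitute into x ≡ 4 (mod 11): 612·t ≡ 4 − 256 = -252 (mod 11).
    Reduce coefficients mod 11: 7·t ≡ 1 (mod 11).
    The inverse of 7 mod 11 is 8 (since 7·8 = 56 = 5·11 + 1), so t ≡ 8·1 = 8 ≡ 8 (mod 11).
    Then x = 256 + 612·8 = 5152, valid modulo lcm(612, 11) = 6732: x ≡ 5152 (mod 6732).
Verify against each original: 5152 mod 9 = 4, 5152 mod 17 = 1, 5152 mod 4 = 0, 5152 mod 11 = 4.

x ≡ 5152 (mod 6732).


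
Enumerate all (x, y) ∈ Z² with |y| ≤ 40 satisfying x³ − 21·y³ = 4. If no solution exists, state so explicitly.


The equation is x³ - 21y³ = 4. For fixed y, x³ = 21·y³ + 4, so a solution requires the RHS to be a perfect cube.
Strategy: iterate y from -40 to 40, compute RHS = 21·y³ + 4, and check whether it is a (positive or negative) perfect cube.
Check small values of y:
  y = 0: RHS = 4 is not a perfect cube.
  y = 1: RHS = 25 is not a perfect cube.
  y = -1: RHS = -17 is not a perfect cube.
  y = 2: RHS = 172 is not a perfect cube.
  y = -2: RHS = -164 is not a perfect cube.
  y = 3: RHS = 571 is not a perfect cube.
  y = -3: RHS = -563 is not a perfect cube.
Continuing the search up to |y| = 40 finds no solutions either.
No (x, y) in the scanned range satisfies the equation.

No integer solutions with |y| ≤ 40.
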